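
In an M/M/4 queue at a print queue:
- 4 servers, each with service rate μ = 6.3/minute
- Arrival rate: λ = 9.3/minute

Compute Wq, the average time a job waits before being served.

Traffic intensity: ρ = λ/(cμ) = 9.3/(4×6.3) = 0.3690
Since ρ = 0.3690 < 1, system is stable.
Offered load a = λ/μ = cρ = 9.3/6.3 = 1.4762
P₀ = [ Σₙ₌₀^3 aⁿ/n! + a^4/(4!(1-ρ)) ]⁻¹
Σ = a^0/0! + a^1/1! + a^2/2! + a^3/3! = 1.0000 + 1.4762 + 1.0896 + 0.5361 = 4.1019
a^4/(4!(1-ρ)) = 4.7486/(24 × 0.6310) = 0.3136
P₀ = 1/(4.1019 + 0.3136) = 0.2265
Lq = P₀·a^4·ρ / (4!(1-ρ)²) = 0.2265 × 4.7486 × 0.3690 / (24 × 0.3981) = 0.04154
Wq = Lq/λ = 0.04154/9.3 = 0.004467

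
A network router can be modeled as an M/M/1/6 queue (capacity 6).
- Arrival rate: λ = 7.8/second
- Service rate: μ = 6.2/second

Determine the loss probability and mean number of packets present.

ρ = λ/μ = 7.8/6.2 = 1.25806
P₀ = (1-ρ)/(1-ρ^(K+1)) = (1-1.25806)/(1-1.25806^7) = -0.25806/-3.9878 = 0.06471
P_K = P₀×ρ^K = 0.06471 × 1.25806^6 = 0.06471 × 3.9647 = 0.2566
Blocking probability P_6 = 0.2566 (25.66%)
L = ρ[1 - (K+1)ρ^K + Kρ^(K+1)] / [(1-ρ)(1-ρ^(K+1))]
L = 1.25806 × (1 - 7×3.96468 + 6×4.98781) / ((1 - 1.25806) × (1 - 4.98781)) = 3.8803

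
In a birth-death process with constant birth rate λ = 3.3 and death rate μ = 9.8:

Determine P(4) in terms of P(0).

For constant rates: P(n)/P(0) = (λ/μ)^n
P(4)/P(0) = (3.3/9.8)^4 = 0.33673^4 = 0.01286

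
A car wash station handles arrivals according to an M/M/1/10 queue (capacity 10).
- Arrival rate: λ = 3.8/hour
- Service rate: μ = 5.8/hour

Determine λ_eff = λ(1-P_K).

ρ = λ/μ = 3.8/5.8 = 0.655172
P₀ = (1-ρ)/(1-ρ^(K+1)) = (1-0.655172)/(1-0.655172^11) = 0.34483/0.99045 = 0.3482
P_K = P₀×ρ^K = 0.34815 × 0.655172^10 = 0.34815 × 0.014573 = 0.005074
λ_eff = λ(1-P_K) = 3.8 × (1 - 0.005074) = 3.8 × 0.99493 = 3.7807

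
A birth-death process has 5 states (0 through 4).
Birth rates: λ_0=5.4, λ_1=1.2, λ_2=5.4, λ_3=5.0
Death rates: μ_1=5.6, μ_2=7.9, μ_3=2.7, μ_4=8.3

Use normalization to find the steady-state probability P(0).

Ratios P(n)/P(0) = (λ₀···λₙ₋₁)/(μ₁···μₙ):
P(1)/P(0) = (5.4)/(5.6) = 0.9643
P(2)/P(0) = (5.4×1.2)/(5.6×7.9) = 0.1465
P(3)/P(0) = (5.4×1.2×5.4)/(5.6×7.9×2.7) = 0.2929
P(4)/P(0) = (5.4×1.2×5.4×5.0)/(5.6×7.9×2.7×8.3) = 0.1765

Normalization: ∑ P(n) = 1
P(0) × (1.0000 + 0.9643 + 0.1465 + 0.2929 + 0.1765) = 1
P(0) × 2.5802 = 1
P(0) = 1/2.5802 = 0.3876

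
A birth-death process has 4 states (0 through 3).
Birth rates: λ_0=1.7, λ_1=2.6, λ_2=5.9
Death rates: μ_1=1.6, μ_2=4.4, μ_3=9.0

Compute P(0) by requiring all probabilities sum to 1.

Ratios P(n)/P(0) = (λ₀···λₙ₋₁)/(μ₁···μₙ):
P(1)/P(0) = (1.7)/(1.6) = 1.0625
P(2)/P(0) = (1.7×2.6)/(1.6×4.4) = 0.6278
P(3)/P(0) = (1.7×2.6×5.9)/(1.6×4.4×9.0) = 0.4116

Normalization: ∑ P(n) = 1
P(0) × (1.0000 + 1.0625 + 0.6278 + 0.4116) = 1
P(0) × 3.1019 = 1
P(0) = 1/3.1019 = 0.3224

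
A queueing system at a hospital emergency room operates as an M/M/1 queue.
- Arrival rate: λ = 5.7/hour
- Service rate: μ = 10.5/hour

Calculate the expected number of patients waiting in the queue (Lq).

ρ = λ/μ = 5.7/10.5 = 0.5429
For M/M/1: Lq = λ²/(μ(μ-λ))
Lq = 32.49/(10.5 × 4.80)
Lq = 0.6446 patients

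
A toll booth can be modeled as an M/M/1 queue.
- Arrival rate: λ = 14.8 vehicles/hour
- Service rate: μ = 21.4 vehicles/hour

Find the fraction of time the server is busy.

Server utilization: ρ = λ/μ
ρ = 14.8/21.4 = 0.6916
The server is busy 69.16% of the time.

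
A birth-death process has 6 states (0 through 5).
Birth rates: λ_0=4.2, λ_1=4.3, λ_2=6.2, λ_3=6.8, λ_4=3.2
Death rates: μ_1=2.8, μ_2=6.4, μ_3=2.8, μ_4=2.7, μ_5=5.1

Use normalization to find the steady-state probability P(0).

Ratios P(n)/P(0) = (λ₀···λₙ₋₁)/(μ₁···μₙ):
P(1)/P(0) = (4.2)/(2.8) = 1.50000
P(2)/P(0) = (4.2×4.3)/(2.8×6.4) = 1.00781
P(3)/P(0) = (4.2×4.3×6.2)/(2.8×6.4×2.8) = 2.23158
P(4)/P(0) = (4.2×4.3×6.2×6.8)/(2.8×6.4×2.8×2.7) = 5.62029
P(5)/P(0) = (4.2×4.3×6.2×6.8×3.2)/(2.8×6.4×2.8×2.7×5.1) = 3.52646

Normalization: ∑ P(n) = 1
P(0) × (1.00000 + 1.50000 + 1.00781 + 2.23158 + 5.62029 + 3.52646) = 1
P(0) × 14.8861 = 1
P(0) = 1/14.8861 = 0.06718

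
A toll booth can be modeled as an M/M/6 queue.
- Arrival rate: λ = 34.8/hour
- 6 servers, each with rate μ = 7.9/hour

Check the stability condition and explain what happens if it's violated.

Stability requires ρ = λ/(cμ) < 1
ρ = 34.8/(6 × 7.9) = 34.8/47.40 = 0.7342
Since 0.7342 < 1, the system is STABLE.
The servers are busy 73.42% of the time.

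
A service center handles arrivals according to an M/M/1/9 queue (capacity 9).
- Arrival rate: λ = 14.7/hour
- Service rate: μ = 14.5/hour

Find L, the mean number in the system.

ρ = λ/μ = 14.7/14.5 = 1.0138
P₀ = (1-ρ)/(1-ρ^(K+1)) = (1-1.0138)/(1-1.0138^10) = -0.013800/-0.14689 = 0.09395
P_K = P₀×ρ^K = 0.09395 × 1.0138^9 = 0.09395 × 1.1313 = 0.1063
L = ρ[1 - (K+1)ρ^K + Kρ^(K+1)] / [(1-ρ)(1-ρ^(K+1))]
L = 1.0138 × (1 - 10×1.13128123 + 9×1.14689291) / ((1 - 1.0138) × (1 - 1.14689291)) = 4.6130 customers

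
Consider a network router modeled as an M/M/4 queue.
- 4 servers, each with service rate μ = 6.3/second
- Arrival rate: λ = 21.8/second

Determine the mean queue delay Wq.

Traffic intensity: ρ = λ/(cμ) = 21.8/(4×6.3) = 0.8651
Since ρ = 0.8651 < 1, system is stable.
Offered load a = λ/μ = cρ = 21.8/6.3 = 3.4603
P₀ = [ Σₙ₌₀^3 aⁿ/n! + a^4/(4!(1-ρ)) ]⁻¹
Σ = a^0/0! + a^1/1! + a^2/2! + a^3/3! = 1.0000 + 3.4603 + 5.9869 + 6.9055 = 17.3527
a^4/(4!(1-ρ)) = 143.3718/(24 × 0.1349206) = 44.2766
P₀ = 1/(17.3527 + 44.2766) = 0.01623
Lq = P₀·a^4·ρ / (4!(1-ρ)²) = 0.0162260 × 143.3718 × 0.865079 / (24 × 0.0182036) = 4.6064
Wq = Lq/λ = 4.6064/21.8 = 0.2113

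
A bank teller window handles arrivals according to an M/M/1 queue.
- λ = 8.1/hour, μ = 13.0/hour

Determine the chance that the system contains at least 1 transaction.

ρ = λ/μ = 8.1/13.0 = 0.6231
P(N ≥ n) = ρⁿ
P(N ≥ 1) = 0.6231^1
P(N ≥ 1) = 0.6231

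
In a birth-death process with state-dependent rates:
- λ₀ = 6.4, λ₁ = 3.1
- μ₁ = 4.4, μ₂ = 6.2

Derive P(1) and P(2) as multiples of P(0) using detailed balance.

Balance equations:
State 0: λ₀P₀ = μ₁P₁ → P₁ = (λ₀/μ₁)P₀ = (6.4/4.4)P₀ = 1.4545P₀
State 1: P₂ = (λ₀λ₁)/(μ₁μ₂)P₀ = (6.4×3.1)/(4.4×6.2)P₀ = 0.7273P₀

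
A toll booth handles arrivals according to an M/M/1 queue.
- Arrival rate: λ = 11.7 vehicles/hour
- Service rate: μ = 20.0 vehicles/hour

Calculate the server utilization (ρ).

Server utilization: ρ = λ/μ
ρ = 11.7/20.0 = 0.5850
The server is busy 58.50% of the time.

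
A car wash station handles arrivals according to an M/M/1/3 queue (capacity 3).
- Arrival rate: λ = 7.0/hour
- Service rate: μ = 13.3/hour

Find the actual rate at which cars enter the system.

ρ = λ/μ = 7.0/13.3 = 0.526316
P₀ = (1-ρ)/(1-ρ^(K+1)) = (1-0.526316)/(1-0.526316^4) = 0.4737/0.9233 = 0.5131
P_K = P₀×ρ^K = 0.51305 × 0.526316^3 = 0.51305 × 0.14579 = 0.07480
λ_eff = λ(1-P_K) = 7.0 × (1 - 0.07480) = 7.0 × 0.9252 = 6.4764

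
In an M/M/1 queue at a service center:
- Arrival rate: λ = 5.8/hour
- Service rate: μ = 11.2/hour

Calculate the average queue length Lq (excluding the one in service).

ρ = λ/μ = 5.8/11.2 = 0.5179
For M/M/1: Lq = λ²/(μ(μ-λ))
Lq = 33.64/(11.2 × 5.40)
Lq = 0.5562 customers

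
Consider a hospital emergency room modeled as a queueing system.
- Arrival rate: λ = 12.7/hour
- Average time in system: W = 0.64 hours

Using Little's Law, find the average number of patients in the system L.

Little's Law: L = λW
L = 12.7 × 0.64 = 8.1280 patients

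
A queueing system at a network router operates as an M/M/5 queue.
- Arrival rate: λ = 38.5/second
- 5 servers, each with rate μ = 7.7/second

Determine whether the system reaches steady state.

Stability requires ρ = λ/(cμ) < 1
ρ = 38.5/(5 × 7.7) = 38.5/38.50 = 1.0000
Since 1.0000 ≥ 1, the system is UNSTABLE.
Need c > λ/μ = 38.5/7.7 = 5.00.
Minimum servers needed: c = 6.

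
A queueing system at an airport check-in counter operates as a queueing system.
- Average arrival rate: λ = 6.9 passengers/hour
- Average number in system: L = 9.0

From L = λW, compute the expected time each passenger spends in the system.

Little's Law: L = λW, so W = L/λ
W = 9.0/6.9 = 1.3043 hours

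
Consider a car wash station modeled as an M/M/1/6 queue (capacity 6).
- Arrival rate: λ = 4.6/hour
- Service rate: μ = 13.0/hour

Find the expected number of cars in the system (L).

ρ = λ/μ = 4.6/13.0 = 0.35385
P₀ = (1-ρ)/(1-ρ^(K+1)) = (1-0.35385)/(1-0.35385^7) = 0.64615/0.99931 = 0.6466
P_K = P₀×ρ^K = 0.6466 × 0.35385^6 = 0.6466 × 0.001963 = 0.001269
L = ρ[1 - (K+1)ρ^K + Kρ^(K+1)] / [(1-ρ)(1-ρ^(K+1))]
L = 0.35385 × (1 - 7×0.001963 + 6×0.0006946) / ((1 - 0.35385) × (1 - 0.0006946)) = 0.5428 cars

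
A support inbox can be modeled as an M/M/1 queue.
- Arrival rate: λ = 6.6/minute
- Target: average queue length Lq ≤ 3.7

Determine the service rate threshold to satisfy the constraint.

For M/M/1: Lq = λ²/(μ(μ-λ))
Need Lq ≤ 3.7, i.e. μ(μ-λ) ≥ λ²/3.7
μ² - 6.6μ - 43.56/3.7 ≥ 0  →  μ² - 6.6μ - 11.77297 ≥ 0
Quadratic formula (positive root): μ = [λ + √(λ² + 4×11.77297)]/2
Discriminant: 43.56 + 4×11.77297 = 90.6519, √90.6519 = 9.52113
μ ≥ (6.6 + 9.52113)/2 = 8.0606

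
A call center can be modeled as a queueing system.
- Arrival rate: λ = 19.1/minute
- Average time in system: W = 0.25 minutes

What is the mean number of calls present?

Little's Law: L = λW
L = 19.1 × 0.25 = 4.7750 calls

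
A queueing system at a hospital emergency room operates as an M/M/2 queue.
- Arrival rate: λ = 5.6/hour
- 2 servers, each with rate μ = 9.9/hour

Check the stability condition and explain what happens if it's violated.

Stability requires ρ = λ/(cμ) < 1
ρ = 5.6/(2 × 9.9) = 5.6/19.80 = 0.2828
Since 0.2828 < 1, the system is STABLE.
The servers are busy 28.28% of the time.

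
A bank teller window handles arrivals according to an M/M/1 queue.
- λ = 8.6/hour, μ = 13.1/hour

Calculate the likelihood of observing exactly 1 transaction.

ρ = λ/μ = 8.6/13.1 = 0.6565
P(n) = (1-ρ)ρⁿ
P(1) = (1-0.6565) × 0.6565^1
P(1) = 0.3435 × 0.6565
P(1) = 0.2255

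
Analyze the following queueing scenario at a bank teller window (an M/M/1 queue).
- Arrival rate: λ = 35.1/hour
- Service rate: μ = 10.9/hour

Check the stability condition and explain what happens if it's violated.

Stability requires ρ = λ/(cμ) < 1
ρ = 35.1/(1 × 10.9) = 35.1/10.90 = 3.2202
Since 3.2202 ≥ 1, the system is UNSTABLE.
Queue grows without bound. Need μ > λ = 35.1.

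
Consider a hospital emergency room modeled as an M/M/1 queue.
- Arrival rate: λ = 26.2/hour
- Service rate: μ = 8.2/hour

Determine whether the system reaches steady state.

Stability requires ρ = λ/(cμ) < 1
ρ = 26.2/(1 × 8.2) = 26.2/8.20 = 3.1951
Since 3.1951 ≥ 1, the system is UNSTABLE.
Queue grows without bound. Need μ > λ = 26.2.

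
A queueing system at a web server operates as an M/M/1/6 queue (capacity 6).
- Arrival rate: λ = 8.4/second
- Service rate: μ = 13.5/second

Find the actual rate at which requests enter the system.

ρ = λ/μ = 8.4/13.5 = 0.62222
P₀ = (1-ρ)/(1-ρ^(K+1)) = (1-0.62222)/(1-0.62222^7) = 0.3778/0.9639 = 0.3919
P_K = P₀×ρ^K = 0.3919 × 0.62222^6 = 0.3919 × 0.05803 = 0.02274
λ_eff = λ(1-P_K) = 8.4 × (1 - 0.022745) = 8.4 × 0.97725 = 8.2089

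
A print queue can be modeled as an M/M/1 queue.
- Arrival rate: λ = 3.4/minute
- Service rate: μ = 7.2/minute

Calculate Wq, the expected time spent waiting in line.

First, compute utilization: ρ = λ/μ = 3.4/7.2 = 0.4722
For M/M/1: Wq = λ/(μ(μ-λ))
Wq = 3.4/(7.2 × (7.2-3.4))
Wq = 3.4/(7.2 × 3.80)
Wq = 0.1243 minutes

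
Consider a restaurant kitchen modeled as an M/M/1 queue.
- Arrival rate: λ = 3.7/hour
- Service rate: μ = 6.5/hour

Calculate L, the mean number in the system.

ρ = λ/μ = 3.7/6.5 = 0.5692
For M/M/1: L = λ/(μ-λ)
L = 3.7/(6.5-3.7) = 3.7/2.80
L = 1.3214 orders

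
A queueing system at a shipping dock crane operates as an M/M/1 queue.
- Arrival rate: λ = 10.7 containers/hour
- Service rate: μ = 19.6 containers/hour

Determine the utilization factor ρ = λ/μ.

Server utilization: ρ = λ/μ
ρ = 10.7/19.6 = 0.5459
The server is busy 54.59% of the time.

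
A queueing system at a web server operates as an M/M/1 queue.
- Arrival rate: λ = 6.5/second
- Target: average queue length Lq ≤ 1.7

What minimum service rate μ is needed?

For M/M/1: Lq = λ²/(μ(μ-λ))
Need Lq ≤ 1.7, i.e. μ(μ-λ) ≥ λ²/1.7
μ² - 6.5μ - 42.25/1.7 ≥ 0  →  μ² - 6.5μ - 24.85294 ≥ 0
Quadratic formula (positive root): μ = [λ + √(λ² + 4×24.85294)]/2
Discriminant: 42.25 + 4×24.85294 = 141.6618, √141.6618 = 11.9022
μ ≥ (6.5 + 11.9022)/2 = 9.2011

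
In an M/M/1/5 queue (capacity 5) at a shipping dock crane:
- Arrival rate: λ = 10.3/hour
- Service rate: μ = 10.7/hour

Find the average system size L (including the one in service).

ρ = λ/μ = 10.3/10.7 = 0.96262
P₀ = (1-ρ)/(1-ρ^(K+1)) = (1-0.96262)/(1-0.96262^6) = 0.037380/0.20434 = 0.1829
P_K = P₀×ρ^K = 0.1829 × 0.96262^5 = 0.1829 × 0.8266 = 0.1512
L = ρ[1 - (K+1)ρ^K + Kρ^(K+1)] / [(1-ρ)(1-ρ^(K+1))]
L = 0.96262 × (1 - 6×0.8265600 + 5×0.7956632) / ((1 - 0.96262) × (1 - 0.7956632)) = 2.3890 containers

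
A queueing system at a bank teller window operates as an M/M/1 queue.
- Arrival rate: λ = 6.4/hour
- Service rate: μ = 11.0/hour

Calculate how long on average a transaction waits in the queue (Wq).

First, compute utilization: ρ = λ/μ = 6.4/11.0 = 0.5818
For M/M/1: Wq = λ/(μ(μ-λ))
Wq = 6.4/(11.0 × (11.0-6.4))
Wq = 6.4/(11.0 × 4.60)
Wq = 0.1265 hours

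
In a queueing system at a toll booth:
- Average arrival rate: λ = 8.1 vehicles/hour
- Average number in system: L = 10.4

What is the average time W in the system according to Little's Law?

Little's Law: L = λW, so W = L/λ
W = 10.4/8.1 = 1.2840 hours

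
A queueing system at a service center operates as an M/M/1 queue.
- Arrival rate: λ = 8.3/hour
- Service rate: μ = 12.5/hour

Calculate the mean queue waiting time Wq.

First, compute utilization: ρ = λ/μ = 8.3/12.5 = 0.6640
For M/M/1: Wq = λ/(μ(μ-λ))
Wq = 8.3/(12.5 × (12.5-8.3))
Wq = 8.3/(12.5 × 4.20)
Wq = 0.1581 hours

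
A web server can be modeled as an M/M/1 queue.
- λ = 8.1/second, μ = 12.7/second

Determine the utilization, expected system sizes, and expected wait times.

Step 1: ρ = λ/μ = 8.1/12.7 = 0.6378
Step 2: L = λ/(μ-λ) = 8.1/4.60 = 1.7609
Step 3: Lq = λ²/(μ(μ-λ)) = 65.61/(12.7×4.60) = 1.1231
Step 4: W = 1/(μ-λ) = 1/4.60 = 0.2174
Step 5: Wq = λ/(μ(μ-λ)) = 8.1/(12.7×4.60) = 0.1387
Step 6: P(0) = 1-ρ = 0.3622
Verify: L = λW = 8.1×0.2174 = 1.7609 ✔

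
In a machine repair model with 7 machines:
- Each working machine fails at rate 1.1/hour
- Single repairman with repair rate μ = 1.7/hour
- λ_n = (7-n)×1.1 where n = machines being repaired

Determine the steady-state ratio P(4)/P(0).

P(4)/P(0) = ∏_{i=0}^{4-1} λ_i/μ_{i+1}
= (7-0)×1.1/1.7 × (7-1)×1.1/1.7 × (7-2)×1.1/1.7 × (7-3)×1.1/1.7
= 147.2497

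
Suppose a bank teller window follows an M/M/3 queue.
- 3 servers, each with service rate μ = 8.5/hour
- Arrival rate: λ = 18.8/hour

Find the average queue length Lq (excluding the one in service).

Traffic intensity: ρ = λ/(cμ) = 18.8/(3×8.5) = 0.7373
Since ρ = 0.7373 < 1, system is stable.
Offered load a = λ/μ = cρ = 18.8/8.5 = 2.2118
P₀ = [ Σₙ₌₀^2 aⁿ/n! + a^3/(3!(1-ρ)) ]⁻¹
Σ = a^0/0! + a^1/1! + a^2/2! = 1.00000 + 2.21176 + 2.44595 = 5.6577
a^3/(3!(1-ρ)) = 10.81974/(6 × 0.2627451) = 6.8633
P₀ = 1/(5.6577 + 6.8633) = 0.07987
Lq = P₀·a^3·ρ / (3!(1-ρ)²) = 0.079866 × 10.8197 × 0.73725 / (6 × 0.069035) = 1.5381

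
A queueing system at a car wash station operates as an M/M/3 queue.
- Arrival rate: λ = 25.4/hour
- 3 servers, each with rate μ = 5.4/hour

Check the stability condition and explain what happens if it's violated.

Stability requires ρ = λ/(cμ) < 1
ρ = 25.4/(3 × 5.4) = 25.4/16.20 = 1.5679
Since 1.5679 ≥ 1, the system is UNSTABLE.
Need c > λ/μ = 25.4/5.4 = 4.70.
Minimum servers needed: c = 5.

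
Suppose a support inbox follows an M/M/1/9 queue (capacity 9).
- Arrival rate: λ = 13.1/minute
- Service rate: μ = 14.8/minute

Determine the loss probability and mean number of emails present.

ρ = λ/μ = 13.1/14.8 = 0.885135
P₀ = (1-ρ)/(1-ρ^(K+1)) = (1-0.885135)/(1-0.885135^10) = 0.1149/0.7048 = 0.1630
P_K = P₀×ρ^K = 0.16297 × 0.885135^9 = 0.16297 × 0.33349 = 0.05435
Blocking probability P_9 = 0.05435 (5.43%)
L = ρ[1 - (K+1)ρ^K + Kρ^(K+1)] / [(1-ρ)(1-ρ^(K+1))]
L = 0.885135 × (1 - 10×0.3334922 + 9×0.2951856) / ((1 - 0.885135) × (1 - 0.2951856)) = 3.5177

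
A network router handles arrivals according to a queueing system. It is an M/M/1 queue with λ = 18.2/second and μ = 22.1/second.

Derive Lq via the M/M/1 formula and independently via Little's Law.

Method 1 (direct): Lq = λ²/(μ(μ-λ)) = 331.24/(22.1 × 3.90) = 3.8431

Method 2 (Little's Law):
W = 1/(μ-λ) = 1/3.90 = 0.25641
Wq = W - 1/μ = 0.25641 - 0.045249 = 0.21116
Lq = λWq = 18.2 × 0.21116 = 3.8431 ✔ (matches Method 1)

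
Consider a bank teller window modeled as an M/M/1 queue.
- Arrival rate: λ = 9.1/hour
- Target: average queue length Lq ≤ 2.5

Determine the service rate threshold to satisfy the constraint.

For M/M/1: Lq = λ²/(μ(μ-λ))
Need Lq ≤ 2.5, i.e. μ(μ-λ) ≥ λ²/2.5
μ² - 9.1μ - 82.81/2.5 ≥ 0  →  μ² - 9.1μ - 33.1240 ≥ 0
Quadratic formula (positive root): μ = [λ + √(λ² + 4×33.1240)]/2
Discriminant: 82.81 + 4×33.1240 = 215.3060, √215.3060 = 14.67331
μ ≥ (9.1 + 14.67331)/2 = 11.8867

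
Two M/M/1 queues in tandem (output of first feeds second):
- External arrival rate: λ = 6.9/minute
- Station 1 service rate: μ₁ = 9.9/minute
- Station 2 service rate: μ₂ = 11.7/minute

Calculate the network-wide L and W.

By Jackson's theorem, each station behaves as independent M/M/1.
Station 1: ρ₁ = 6.9/9.9 = 0.6970, L₁ = ρ₁/(1-ρ₁) = λ/(μ₁-λ) = 6.9/3.00 = 2.3000
Station 2: ρ₂ = 6.9/11.7 = 0.5897, L₂ = ρ₂/(1-ρ₂) = λ/(μ₂-λ) = 6.9/4.80 = 1.4375
Total: L = L₁ + L₂ = 2.3000 + 1.4375 = 3.7375
W = L/λ = 3.7375/6.9 = 0.5417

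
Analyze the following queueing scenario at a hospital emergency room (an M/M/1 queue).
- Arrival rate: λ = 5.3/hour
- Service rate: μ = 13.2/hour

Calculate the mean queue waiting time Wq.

First, compute utilization: ρ = λ/μ = 5.3/13.2 = 0.4015
For M/M/1: Wq = λ/(μ(μ-λ))
Wq = 5.3/(13.2 × (13.2-5.3))
Wq = 5.3/(13.2 × 7.90)
Wq = 0.05082 hours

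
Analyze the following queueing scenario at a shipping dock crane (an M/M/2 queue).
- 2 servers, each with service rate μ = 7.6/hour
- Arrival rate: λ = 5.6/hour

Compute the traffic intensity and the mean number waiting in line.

Traffic intensity: ρ = λ/(cμ) = 5.6/(2×7.6) = 0.3684
Since ρ = 0.3684 < 1, system is stable.
Offered load a = λ/μ = cρ = 5.6/7.6 = 0.7368
P₀ = [ Σₙ₌₀^1 aⁿ/n! + a^2/(2!(1-ρ)) ]⁻¹
Σ = a^0/0! + a^1/1! = 1.0000 + 0.7368 = 1.7368
a^2/(2!(1-ρ)) = 0.5429/(2 × 0.6316) = 0.4298
P₀ = 1/(1.7368 + 0.42982) = 0.4615
Lq = P₀·a^2·ρ / (2!(1-ρ)²) = 0.4615 × 0.5429 × 0.3684 / (2 × 0.3989) = 0.1157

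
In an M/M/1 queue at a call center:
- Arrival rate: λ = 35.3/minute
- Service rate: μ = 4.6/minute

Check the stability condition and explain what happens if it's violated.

Stability requires ρ = λ/(cμ) < 1
ρ = 35.3/(1 × 4.6) = 35.3/4.60 = 7.6739
Since 7.6739 ≥ 1, the system is UNSTABLE.
Queue grows without bound. Need μ > λ = 35.3.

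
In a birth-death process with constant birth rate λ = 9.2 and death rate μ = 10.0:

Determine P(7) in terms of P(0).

For constant rates: P(n)/P(0) = (λ/μ)^n
P(7)/P(0) = (9.2/10.0)^7 = 0.9200^7 = 0.5578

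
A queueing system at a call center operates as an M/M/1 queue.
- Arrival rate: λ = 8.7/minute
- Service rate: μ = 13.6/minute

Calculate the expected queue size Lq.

ρ = λ/μ = 8.7/13.6 = 0.6397
For M/M/1: Lq = λ²/(μ(μ-λ))
Lq = 75.69/(13.6 × 4.90)
Lq = 1.1358 calls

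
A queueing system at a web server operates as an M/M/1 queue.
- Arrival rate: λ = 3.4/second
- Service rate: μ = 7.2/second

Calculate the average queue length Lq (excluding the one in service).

ρ = λ/μ = 3.4/7.2 = 0.4722
For M/M/1: Lq = λ²/(μ(μ-λ))
Lq = 11.56/(7.2 × 3.80)
Lq = 0.4225 requests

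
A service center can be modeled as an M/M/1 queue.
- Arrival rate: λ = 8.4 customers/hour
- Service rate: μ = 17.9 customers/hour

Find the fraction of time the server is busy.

Server utilization: ρ = λ/μ
ρ = 8.4/17.9 = 0.4693
The server is busy 46.93% of the time.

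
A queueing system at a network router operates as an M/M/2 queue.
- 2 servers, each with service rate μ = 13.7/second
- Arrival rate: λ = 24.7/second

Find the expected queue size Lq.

Traffic intensity: ρ = λ/(cμ) = 24.7/(2×13.7) = 0.9015
Since ρ = 0.9015 < 1, system is stable.
Offered load a = λ/μ = cρ = 24.7/13.7 = 1.8029
P₀ = [ Σₙ₌₀^1 aⁿ/n! + a^2/(2!(1-ρ)) ]⁻¹
Σ = a^0/0! + a^1/1! = 1.0000 + 1.8029 = 2.8029
a^2/(2!(1-ρ)) = 3.25052/(2 × 0.0985401) = 16.4934
P₀ = 1/(2.8029 + 16.4934) = 0.05182
Lq = P₀·a^2·ρ / (2!(1-ρ)²) = 0.0518234 × 3.25052 × 0.901460 / (2 × 0.00971016) = 7.8193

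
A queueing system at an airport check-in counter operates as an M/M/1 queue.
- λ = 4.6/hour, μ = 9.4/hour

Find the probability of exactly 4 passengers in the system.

ρ = λ/μ = 4.6/9.4 = 0.48936
P(n) = (1-ρ)ρⁿ
P(4) = (1-0.48936) × 0.48936^4
P(4) = 0.5106 × 0.05735
P(4) = 0.02928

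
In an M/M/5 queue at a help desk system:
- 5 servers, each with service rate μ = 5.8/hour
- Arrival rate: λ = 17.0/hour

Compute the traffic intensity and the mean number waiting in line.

Traffic intensity: ρ = λ/(cμ) = 17.0/(5×5.8) = 0.5862
Since ρ = 0.5862 < 1, system is stable.
Offered load a = λ/μ = cρ = 17.0/5.8 = 2.9310
P₀ = [ Σₙ₌₀^4 aⁿ/n! + a^5/(5!(1-ρ)) ]⁻¹
Σ = a^0/0! + a^1/1! + a^2/2! + a^3/3! + a^4/4! = 1.0000 + 2.9310 + 4.2955 + 4.1967 + 3.0752 = 15.4984
a^5/(5!(1-ρ)) = 216.3240/(120 × 0.4138) = 4.3565
P₀ = 1/(15.4984 + 4.3565) = 0.05037
Lq = P₀·a^5·ρ / (5!(1-ρ)²) = 0.0503652 × 216.3240 × 0.586207 / (120 × 0.171225) = 0.3108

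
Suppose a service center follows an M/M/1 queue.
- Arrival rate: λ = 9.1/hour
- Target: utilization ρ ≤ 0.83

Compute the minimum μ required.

ρ = λ/μ, so μ = λ/ρ
μ ≥ 9.1/0.83 = 10.9639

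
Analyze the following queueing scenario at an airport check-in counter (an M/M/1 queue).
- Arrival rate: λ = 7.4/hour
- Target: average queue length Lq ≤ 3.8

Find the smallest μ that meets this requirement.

For M/M/1: Lq = λ²/(μ(μ-λ))
Need Lq ≤ 3.8, i.e. μ(μ-λ) ≥ λ²/3.8
μ² - 7.4μ - 54.76/3.8 ≥ 0  →  μ² - 7.4μ - 14.41053 ≥ 0
Quadratic formula (positive root): μ = [λ + √(λ² + 4×14.41053)]/2
Discriminant: 54.76 + 4×14.41053 = 112.4021, √112.4021 = 10.6020
μ ≥ (7.4 + 10.6020)/2 = 9.0010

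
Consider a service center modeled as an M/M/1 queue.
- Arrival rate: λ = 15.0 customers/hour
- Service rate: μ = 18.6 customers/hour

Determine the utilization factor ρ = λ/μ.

Server utilization: ρ = λ/μ
ρ = 15.0/18.6 = 0.8065
The server is busy 80.65% of the time.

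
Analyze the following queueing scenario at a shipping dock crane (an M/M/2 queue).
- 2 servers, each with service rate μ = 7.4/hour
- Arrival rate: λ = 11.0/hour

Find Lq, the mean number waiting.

Traffic intensity: ρ = λ/(cμ) = 11.0/(2×7.4) = 0.7432
Since ρ = 0.7432 < 1, system is stable.
Offered load a = λ/μ = cρ = 11.0/7.4 = 1.4865
P₀ = [ Σₙ₌₀^1 aⁿ/n! + a^2/(2!(1-ρ)) ]⁻¹
Σ = a^0/0! + a^1/1! = 1.0000 + 1.4865 = 2.4865
a^2/(2!(1-ρ)) = 2.20964/(2 × 0.256757) = 4.3030
P₀ = 1/(2.4865 + 4.3030) = 0.1473
Lq = P₀·a^2·ρ / (2!(1-ρ)²) = 0.14729 × 2.2096 × 0.74324 / (2 × 0.065924) = 1.8346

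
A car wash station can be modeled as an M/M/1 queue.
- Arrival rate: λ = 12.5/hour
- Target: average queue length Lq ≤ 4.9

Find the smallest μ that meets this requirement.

For M/M/1: Lq = λ²/(μ(μ-λ))
Need Lq ≤ 4.9, i.e. μ(μ-λ) ≥ λ²/4.9
μ² - 12.5μ - 156.25/4.9 ≥ 0  →  μ² - 12.5μ - 31.88776 ≥ 0
Quadratic formula (positive root): μ = [λ + √(λ² + 4×31.88776)]/2
Discriminant: 156.25 + 4×31.88776 = 283.8010, √283.8010 = 16.8464
μ ≥ (12.5 + 16.8464)/2 = 14.6732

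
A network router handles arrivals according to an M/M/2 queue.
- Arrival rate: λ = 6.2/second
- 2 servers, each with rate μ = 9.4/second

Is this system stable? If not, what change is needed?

Stability requires ρ = λ/(cμ) < 1
ρ = 6.2/(2 × 9.4) = 6.2/18.80 = 0.3298
Since 0.3298 < 1, the system is STABLE.
The servers are busy 32.98% of the time.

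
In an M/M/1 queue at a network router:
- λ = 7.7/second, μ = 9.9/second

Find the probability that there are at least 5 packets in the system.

ρ = λ/μ = 7.7/9.9 = 0.77778
P(N ≥ n) = ρⁿ
P(N ≥ 5) = 0.77778^5
P(N ≥ 5) = 0.2846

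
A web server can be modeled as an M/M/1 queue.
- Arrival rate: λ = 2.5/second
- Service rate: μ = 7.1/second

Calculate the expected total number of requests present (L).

ρ = λ/μ = 2.5/7.1 = 0.3521
For M/M/1: L = λ/(μ-λ)
L = 2.5/(7.1-2.5) = 2.5/4.60
L = 0.5435 requests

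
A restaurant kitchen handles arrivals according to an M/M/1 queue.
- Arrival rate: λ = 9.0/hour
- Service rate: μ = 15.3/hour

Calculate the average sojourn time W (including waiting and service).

First, compute utilization: ρ = λ/μ = 9.0/15.3 = 0.5882
For M/M/1: W = 1/(μ-λ)
W = 1/(15.3-9.0) = 1/6.30
W = 0.1587 hours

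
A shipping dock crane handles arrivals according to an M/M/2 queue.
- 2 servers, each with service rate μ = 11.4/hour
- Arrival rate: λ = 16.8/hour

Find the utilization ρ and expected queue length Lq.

Traffic intensity: ρ = λ/(cμ) = 16.8/(2×11.4) = 0.7368
Since ρ = 0.7368 < 1, system is stable.
Offered load a = λ/μ = cρ = 16.8/11.4 = 1.4737
P₀ = [ Σₙ₌₀^1 aⁿ/n! + a^2/(2!(1-ρ)) ]⁻¹
Σ = a^0/0! + a^1/1! = 1.0000 + 1.4737 = 2.4737
a^2/(2!(1-ρ)) = 2.17175/(2 × 0.263158) = 4.1263
P₀ = 1/(2.4737 + 4.1263) = 0.1515
Lq = P₀·a^2·ρ / (2!(1-ρ)²) = 0.15152 × 2.1717 × 0.73684 / (2 × 0.069252) = 1.7506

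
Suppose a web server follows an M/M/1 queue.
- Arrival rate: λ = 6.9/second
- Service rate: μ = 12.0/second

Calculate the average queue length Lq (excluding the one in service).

ρ = λ/μ = 6.9/12.0 = 0.5750
For M/M/1: Lq = λ²/(μ(μ-λ))
Lq = 47.61/(12.0 × 5.10)
Lq = 0.7779 requests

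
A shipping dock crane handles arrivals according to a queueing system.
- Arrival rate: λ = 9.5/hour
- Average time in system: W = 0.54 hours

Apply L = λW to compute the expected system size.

Little's Law: L = λW
L = 9.5 × 0.54 = 5.1300 containers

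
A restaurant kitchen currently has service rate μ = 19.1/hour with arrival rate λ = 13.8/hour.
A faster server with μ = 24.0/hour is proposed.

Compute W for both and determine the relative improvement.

System 1: ρ₁ = 13.8/19.1 = 0.7225, W₁ = 1/(19.1-13.8) = 0.1887
System 2: ρ₂ = 13.8/24.0 = 0.5750, W₂ = 1/(24.0-13.8) = 0.09804
Improvement: (W₁-W₂)/W₁ = (0.1887-0.09804)/0.1887 = 48.04%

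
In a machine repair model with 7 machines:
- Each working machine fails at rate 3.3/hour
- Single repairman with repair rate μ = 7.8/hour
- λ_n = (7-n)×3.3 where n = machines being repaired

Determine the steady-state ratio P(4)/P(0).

P(4)/P(0) = ∏_{i=0}^{4-1} λ_i/μ_{i+1}
= (7-0)×3.3/7.8 × (7-1)×3.3/7.8 × (7-2)×3.3/7.8 × (7-3)×3.3/7.8
= 26.9127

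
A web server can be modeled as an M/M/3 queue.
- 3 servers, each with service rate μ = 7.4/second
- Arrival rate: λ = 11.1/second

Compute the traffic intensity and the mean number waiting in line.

Traffic intensity: ρ = λ/(cμ) = 11.1/(3×7.4) = 0.5000
Since ρ = 0.5000 < 1, system is stable.
Offered load a = λ/μ = cρ = 11.1/7.4 = 1.5000
P₀ = [ Σₙ₌₀^2 aⁿ/n! + a^3/(3!(1-ρ)) ]⁻¹
Σ = a^0/0! + a^1/1! + a^2/2! = 1.0000 + 1.5000 + 1.1250 = 3.6250
a^3/(3!(1-ρ)) = 3.3750/(6 × 0.5000) = 1.1250
P₀ = 1/(3.6250 + 1.1250) = 0.2105
Lq = P₀·a^3·ρ / (3!(1-ρ)²) = 0.2105 × 3.3750 × 0.5000 / (6 × 0.2500) = 0.2368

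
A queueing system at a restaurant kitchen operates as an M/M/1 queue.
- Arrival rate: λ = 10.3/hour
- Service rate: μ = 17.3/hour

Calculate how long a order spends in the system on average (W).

First, compute utilization: ρ = λ/μ = 10.3/17.3 = 0.5954
For M/M/1: W = 1/(μ-λ)
W = 1/(17.3-10.3) = 1/7.00
W = 0.1429 hours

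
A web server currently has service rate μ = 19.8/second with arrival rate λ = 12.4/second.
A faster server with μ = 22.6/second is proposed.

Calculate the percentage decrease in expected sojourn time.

System 1: ρ₁ = 12.4/19.8 = 0.6263, W₁ = 1/(19.8-12.4) = 0.13514
System 2: ρ₂ = 12.4/22.6 = 0.5487, W₂ = 1/(22.6-12.4) = 0.098039
Improvement: (W₁-W₂)/W₁ = (0.13514-0.098039)/0.13514 = 27.45%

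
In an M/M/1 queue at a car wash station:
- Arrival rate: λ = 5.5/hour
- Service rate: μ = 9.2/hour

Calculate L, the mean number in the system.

ρ = λ/μ = 5.5/9.2 = 0.5978
For M/M/1: L = λ/(μ-λ)
L = 5.5/(9.2-5.5) = 5.5/3.70
L = 1.4865 cars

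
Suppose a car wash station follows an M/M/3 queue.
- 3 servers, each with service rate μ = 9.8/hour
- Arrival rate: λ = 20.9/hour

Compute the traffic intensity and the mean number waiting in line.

Traffic intensity: ρ = λ/(cμ) = 20.9/(3×9.8) = 0.7109
Since ρ = 0.7109 < 1, system is stable.
Offered load a = λ/μ = cρ = 20.9/9.8 = 2.1327
P₀ = [ Σₙ₌₀^2 aⁿ/n! + a^3/(3!(1-ρ)) ]⁻¹
Σ = a^0/0! + a^1/1! + a^2/2! = 1.0000 + 2.1327 + 2.2741 = 5.4068
a^3/(3!(1-ρ)) = 9.6998/(6 × 0.28912) = 5.5916
P₀ = 1/(5.4068 + 5.5916) = 0.09092
Lq = P₀·a^3·ρ / (3!(1-ρ)²) = 0.090922 × 9.6998 × 0.71088 / (6 × 0.083588) = 1.2501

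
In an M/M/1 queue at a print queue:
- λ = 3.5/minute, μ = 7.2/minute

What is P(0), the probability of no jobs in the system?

ρ = λ/μ = 3.5/7.2 = 0.4861
P(0) = 1 - ρ = 1 - 0.4861 = 0.5139
The server is idle 51.39% of the time.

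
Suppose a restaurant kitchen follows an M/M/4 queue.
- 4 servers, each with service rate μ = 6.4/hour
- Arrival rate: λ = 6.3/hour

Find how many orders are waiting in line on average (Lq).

Traffic intensity: ρ = λ/(cμ) = 6.3/(4×6.4) = 0.2461
Since ρ = 0.2461 < 1, system is stable.
Offered load a = λ/μ = cρ = 6.3/6.4 = 0.9844
P₀ = [ Σₙ₌₀^3 aⁿ/n! + a^4/(4!(1-ρ)) ]⁻¹
Σ = a^0/0! + a^1/1! + a^2/2! + a^3/3! = 1.00000 + 0.984375 + 0.484497 + 0.158976 = 2.6278
a^4/(4!(1-ρ)) = 0.9389/(24 × 0.7539) = 0.05189
P₀ = 1/(2.6278 + 0.05189) = 0.3732
Lq = P₀·a^4·ρ / (4!(1-ρ)²) = 0.3732 × 0.9389 × 0.2461 / (24 × 0.5684) = 0.006321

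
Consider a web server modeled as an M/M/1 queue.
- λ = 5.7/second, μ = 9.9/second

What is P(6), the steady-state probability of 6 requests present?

ρ = λ/μ = 5.7/9.9 = 0.57576
P(n) = (1-ρ)ρⁿ
P(6) = (1-0.57576) × 0.57576^6
P(6) = 0.4242 × 0.03643
P(6) = 0.01545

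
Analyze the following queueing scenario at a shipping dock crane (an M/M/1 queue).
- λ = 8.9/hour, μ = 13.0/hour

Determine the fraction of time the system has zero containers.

ρ = λ/μ = 8.9/13.0 = 0.6846
P(0) = 1 - ρ = 1 - 0.6846 = 0.3154
The server is idle 31.54% of the time.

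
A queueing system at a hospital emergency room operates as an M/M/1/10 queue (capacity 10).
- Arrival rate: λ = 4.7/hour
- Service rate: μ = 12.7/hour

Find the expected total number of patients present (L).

ρ = λ/μ = 4.7/12.7 = 0.37008
P₀ = (1-ρ)/(1-ρ^(K+1)) = (1-0.37008)/(1-0.37008^11) = 0.6299/1.0000 = 0.6299
P_K = P₀×ρ^K = 0.62993 × 0.37008^10 = 0.62993 × 0.000048190 = 0.00003036
L = ρ[1 - (K+1)ρ^K + Kρ^(K+1)] / [(1-ρ)(1-ρ^(K+1))]
L = 0.37008 × (1 - 11×0.00004819 + 10×0.00001783) / ((1 - 0.37008) × (1 - 0.00001783)) = 0.5873 patients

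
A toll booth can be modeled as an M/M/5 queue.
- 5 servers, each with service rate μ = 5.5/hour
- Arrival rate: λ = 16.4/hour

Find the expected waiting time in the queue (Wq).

Traffic intensity: ρ = λ/(cμ) = 16.4/(5×5.5) = 0.5964
Since ρ = 0.5964 < 1, system is stable.
Offered load a = λ/μ = cρ = 16.4/5.5 = 2.9818
P₀ = [ Σₙ₌₀^4 aⁿ/n! + a^5/(5!(1-ρ)) ]⁻¹
Σ = a^0/0! + a^1/1! + a^2/2! + a^3/3! + a^4/4! = 1.0000 + 2.9818 + 4.4456 + 4.4187 + 3.2939 = 16.1400
a^5/(5!(1-ρ)) = 235.7251/(120 × 0.40364) = 4.8667
P₀ = 1/(16.1400 + 4.8667) = 0.04760
Lq = P₀·a^5·ρ / (5!(1-ρ)²) = 0.04760 × 235.7251 × 0.5964 / (120 × 0.1629) = 0.3423
Wq = Lq/λ = 0.3423/16.4 = 0.02087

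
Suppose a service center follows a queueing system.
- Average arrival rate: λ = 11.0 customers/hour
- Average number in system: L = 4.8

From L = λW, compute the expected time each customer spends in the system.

Little's Law: L = λW, so W = L/λ
W = 4.8/11.0 = 0.4364 hours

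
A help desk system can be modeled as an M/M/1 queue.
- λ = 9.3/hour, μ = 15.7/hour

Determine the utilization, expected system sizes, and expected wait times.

Step 1: ρ = λ/μ = 9.3/15.7 = 0.5924
Step 2: L = λ/(μ-λ) = 9.3/6.40 = 1.4531
Step 3: Lq = λ²/(μ(μ-λ)) = 86.49/(15.7×6.40) = 0.8608
Step 4: W = 1/(μ-λ) = 1/6.40 = 0.15625
Step 5: Wq = λ/(μ(μ-λ)) = 9.3/(15.7×6.40) = 0.09256
Step 6: P(0) = 1-ρ = 0.4076
Verify: L = λW = 9.3×0.15625 = 1.4531 ✔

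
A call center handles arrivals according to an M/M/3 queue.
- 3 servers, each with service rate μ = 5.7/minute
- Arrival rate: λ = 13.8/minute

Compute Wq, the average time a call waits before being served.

Traffic intensity: ρ = λ/(cμ) = 13.8/(3×5.7) = 0.8070
Since ρ = 0.8070 < 1, system is stable.
Offered load a = λ/μ = cρ = 13.8/5.7 = 2.4211
P₀ = [ Σₙ₌₀^2 aⁿ/n! + a^3/(3!(1-ρ)) ]⁻¹
Σ = a^0/0! + a^1/1! + a^2/2! = 1.0000 + 2.4211 + 2.9307 = 6.3518
a^3/(3!(1-ρ)) = 14.1910/(6 × 0.192982) = 12.2559
P₀ = 1/(6.3518 + 12.2559) = 0.05374
Lq = P₀·a^3·ρ / (3!(1-ρ)²) = 0.053741 × 14.1910 × 0.80702 / (6 × 0.037242) = 2.7543
Wq = Lq/λ = 2.7543/13.8 = 0.1996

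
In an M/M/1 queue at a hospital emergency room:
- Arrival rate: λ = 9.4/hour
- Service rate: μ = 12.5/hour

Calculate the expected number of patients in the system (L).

ρ = λ/μ = 9.4/12.5 = 0.7520
For M/M/1: L = λ/(μ-λ)
L = 9.4/(12.5-9.4) = 9.4/3.10
L = 3.0323 patients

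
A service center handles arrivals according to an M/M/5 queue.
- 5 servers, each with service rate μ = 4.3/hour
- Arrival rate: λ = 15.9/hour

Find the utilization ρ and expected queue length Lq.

Traffic intensity: ρ = λ/(cμ) = 15.9/(5×4.3) = 0.7395
Since ρ = 0.7395 < 1, system is stable.
Offered load a = λ/μ = cρ = 15.9/4.3 = 3.6977
P₀ = [ Σₙ₌₀^4 aⁿ/n! + a^5/(5!(1-ρ)) ]⁻¹
Σ = a^0/0! + a^1/1! + a^2/2! + a^3/3! + a^4/4! = 1.00000 + 3.69767 + 6.83640 + 8.42626 + 7.78939 = 27.7497
a^5/(5!(1-ρ)) = 691.2631/(120 × 0.260465) = 22.1163
P₀ = 1/(27.7497 + 22.1163) = 0.02005
Lq = P₀·a^5·ρ / (5!(1-ρ)²) = 0.020054 × 691.2631 × 0.73953 / (120 × 0.067842) = 1.2593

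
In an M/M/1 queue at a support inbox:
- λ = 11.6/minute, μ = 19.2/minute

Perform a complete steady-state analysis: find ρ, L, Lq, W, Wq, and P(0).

Step 1: ρ = λ/μ = 11.6/19.2 = 0.6042
Step 2: L = λ/(μ-λ) = 11.6/7.60 = 1.5263
Step 3: Lq = λ²/(μ(μ-λ)) = 134.56/(19.2×7.60) = 0.9221
Step 4: W = 1/(μ-λ) = 1/7.60 = 0.13158
Step 5: Wq = λ/(μ(μ-λ)) = 11.6/(19.2×7.60) = 0.07950
Step 6: P(0) = 1-ρ = 0.3958
Verify: L = λW = 11.6×0.13158 = 1.5263 ✔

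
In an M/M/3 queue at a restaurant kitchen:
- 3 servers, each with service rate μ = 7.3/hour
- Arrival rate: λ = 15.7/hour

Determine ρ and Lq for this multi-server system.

Traffic intensity: ρ = λ/(cμ) = 15.7/(3×7.3) = 0.7169
Since ρ = 0.7169 < 1, system is stable.
Offered load a = λ/μ = cρ = 15.7/7.3 = 2.1507
P₀ = [ Σₙ₌₀^2 aⁿ/n! + a^3/(3!(1-ρ)) ]⁻¹
Σ = a^0/0! + a^1/1! + a^2/2! = 1.0000 + 2.1507 + 2.3127 = 5.4634
a^3/(3!(1-ρ)) = 9.94788/(6 × 0.283105) = 5.8564
P₀ = 1/(5.4634 + 5.8564) = 0.08834
Lq = P₀·a^3·ρ / (3!(1-ρ)²) = 0.08834 × 9.9479 × 0.7169 / (6 × 0.08015) = 1.3101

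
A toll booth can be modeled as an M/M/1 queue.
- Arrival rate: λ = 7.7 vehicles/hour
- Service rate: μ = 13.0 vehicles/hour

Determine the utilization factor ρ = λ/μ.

Server utilization: ρ = λ/μ
ρ = 7.7/13.0 = 0.5923
The server is busy 59.23% of the time.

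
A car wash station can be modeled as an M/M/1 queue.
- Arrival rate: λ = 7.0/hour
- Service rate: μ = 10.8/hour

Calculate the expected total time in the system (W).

First, compute utilization: ρ = λ/μ = 7.0/10.8 = 0.6481
For M/M/1: W = 1/(μ-λ)
W = 1/(10.8-7.0) = 1/3.80
W = 0.2632 hours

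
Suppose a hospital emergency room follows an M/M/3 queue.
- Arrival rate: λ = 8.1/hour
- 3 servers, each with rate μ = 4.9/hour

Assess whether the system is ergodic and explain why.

Stability requires ρ = λ/(cμ) < 1
ρ = 8.1/(3 × 4.9) = 8.1/14.70 = 0.5510
Since 0.5510 < 1, the system is STABLE.
The servers are busy 55.10% of the time.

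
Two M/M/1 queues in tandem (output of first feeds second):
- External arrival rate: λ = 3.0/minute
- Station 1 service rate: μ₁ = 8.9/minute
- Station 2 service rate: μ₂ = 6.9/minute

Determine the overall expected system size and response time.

By Jackson's theorem, each station behaves as independent M/M/1.
Station 1: ρ₁ = 3.0/8.9 = 0.3371, L₁ = ρ₁/(1-ρ₁) = λ/(μ₁-λ) = 3.0/5.90 = 0.5085
Station 2: ρ₂ = 3.0/6.9 = 0.4348, L₂ = ρ₂/(1-ρ₂) = λ/(μ₂-λ) = 3.0/3.90 = 0.7692
Total: L = L₁ + L₂ = 0.5085 + 0.7692 = 1.2777
W = L/λ = 1.2777/3.0 = 0.4259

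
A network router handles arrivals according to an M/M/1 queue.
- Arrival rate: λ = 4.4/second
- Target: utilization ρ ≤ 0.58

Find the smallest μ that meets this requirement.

ρ = λ/μ, so μ = λ/ρ
μ ≥ 4.4/0.58 = 7.5862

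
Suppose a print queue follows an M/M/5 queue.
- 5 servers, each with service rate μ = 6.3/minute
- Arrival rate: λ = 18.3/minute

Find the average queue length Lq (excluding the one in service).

Traffic intensity: ρ = λ/(cμ) = 18.3/(5×6.3) = 0.5810
Since ρ = 0.5810 < 1, system is stable.
Offered load a = λ/μ = cρ = 18.3/6.3 = 2.9048
P₀ = [ Σₙ₌₀^4 aⁿ/n! + a^5/(5!(1-ρ)) ]⁻¹
Σ = a^0/0! + a^1/1! + a^2/2! + a^3/3! + a^4/4! = 1.0000 + 2.9048 + 4.2188 + 4.0849 + 2.9664 = 15.1749
a^5/(5!(1-ρ)) = 206.8010/(120 × 0.41905) = 4.1125
P₀ = 1/(15.1749 + 4.1125) = 0.05185
Lq = P₀·a^5·ρ / (5!(1-ρ)²) = 0.05185 × 206.8010 × 0.5810 / (120 × 0.1756) = 0.2956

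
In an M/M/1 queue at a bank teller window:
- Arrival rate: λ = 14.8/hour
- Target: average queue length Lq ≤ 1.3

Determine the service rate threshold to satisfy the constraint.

For M/M/1: Lq = λ²/(μ(μ-λ))
Need Lq ≤ 1.3, i.e. μ(μ-λ) ≥ λ²/1.3
μ² - 14.8μ - 219.04/1.3 ≥ 0  →  μ² - 14.8μ - 168.4923 ≥ 0
Quadratic formula (positive root): μ = [λ + √(λ² + 4×168.4923)]/2
Discriminant: 219.04 + 4×168.4923 = 893.0092, √893.0092 = 29.88326
μ ≥ (14.8 + 29.88326)/2 = 22.3416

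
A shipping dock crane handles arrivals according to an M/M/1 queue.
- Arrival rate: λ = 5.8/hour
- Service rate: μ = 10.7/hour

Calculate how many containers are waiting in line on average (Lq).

ρ = λ/μ = 5.8/10.7 = 0.5421
For M/M/1: Lq = λ²/(μ(μ-λ))
Lq = 33.64/(10.7 × 4.90)
Lq = 0.6416 containers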